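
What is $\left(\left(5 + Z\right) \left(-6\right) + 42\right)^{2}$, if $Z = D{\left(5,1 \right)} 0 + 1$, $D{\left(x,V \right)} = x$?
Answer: $36$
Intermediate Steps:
$Z = 1$ ($Z = 5 \cdot 0 + 1 = 0 + 1 = 1$)
$\left(\left(5 + Z\right) \left(-6\right) + 42\right)^{2} = \left(\left(5 + 1\right) \left(-6\right) + 42\right)^{2} = \left(6 \left(-6\right) + 42\right)^{2} = \left(-36 + 42\right)^{2} = 6^{2} = 36$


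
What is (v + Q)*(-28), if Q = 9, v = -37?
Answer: 784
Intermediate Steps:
(v + Q)*(-28) = (-37 + 9)*(-28) = -28*(-28) = 784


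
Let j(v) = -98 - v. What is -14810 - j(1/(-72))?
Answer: -1059265/72 ≈ -14712.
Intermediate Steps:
-14810 - j(1/(-72)) = -14810 - (-98 - 1/(-72)) = -14810 - (-98 - 1*(-1/72)) = -14810 - (-98 + 1/72) = -14810 - 1*(-7055/72) = -14810 + 7055/72 = -1059265/72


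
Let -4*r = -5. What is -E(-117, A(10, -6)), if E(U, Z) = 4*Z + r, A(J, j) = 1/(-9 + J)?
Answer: -21/4 ≈ -5.2500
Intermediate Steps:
r = 5/4 (r = -1/4*(-5) = 5/4 ≈ 1.2500)
E(U, Z) = 5/4 + 4*Z (E(U, Z) = 4*Z + 5/4 = 5/4 + 4*Z)
-E(-117, A(10, -6)) = -(5/4 + 4/(-9 + 10)) = -(5/4 + 4/1) = -(5/4 + 4*1) = -(5/4 + 4) = -1*21/4 = -21/4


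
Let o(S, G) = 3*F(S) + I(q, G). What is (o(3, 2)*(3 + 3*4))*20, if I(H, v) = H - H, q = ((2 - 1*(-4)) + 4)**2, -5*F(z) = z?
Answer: -540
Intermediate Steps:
F(z) = -z/5
q = 100 (q = ((2 + 4) + 4)**2 = (6 + 4)**2 = 10**2 = 100)
I(H, v) = 0
o(S, G) = -3*S/5 (o(S, G) = 3*(-S/5) + 0 = -3*S/5 + 0 = -3*S/5)
(o(3, 2)*(3 + 3*4))*20 = ((-3/5*3)*(3 + 3*4))*20 = -9*(3 + 12)/5*20 = -9/5*15*20 = -27*20 = -540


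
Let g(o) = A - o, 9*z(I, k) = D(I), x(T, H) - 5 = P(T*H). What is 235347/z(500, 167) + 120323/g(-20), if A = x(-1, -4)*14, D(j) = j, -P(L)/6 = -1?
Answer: 214357451/43500 ≈ 4927.8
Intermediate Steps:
P(L) = 6 (P(L) = -6*(-1) = 6)
x(T, H) = 11 (x(T, H) = 5 + 6 = 11)
z(I, k) = I/9
A = 154 (A = 11*14 = 154)
g(o) = 154 - o
235347/z(500, 167) + 120323/g(-20) = 235347/(((⅑)*500)) + 120323/(154 - 1*(-20)) = 235347/(500/9) + 120323/(154 + 20) = 235347*(9/500) + 120323/174 = 2118123/500 + 120323*(1/174) = 2118123/500 + 120323/174 = 214357451/43500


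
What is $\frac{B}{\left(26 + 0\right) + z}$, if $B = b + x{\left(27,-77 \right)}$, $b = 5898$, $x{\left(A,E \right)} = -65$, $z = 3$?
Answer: $\frac{5833}{29} \approx 201.14$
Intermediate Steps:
$B = 5833$ ($B = 5898 - 65 = 5833$)
$\frac{B}{\left(26 + 0\right) + z} = \frac{1}{\left(26 + 0\right) + 3} \cdot 5833 = \frac{1}{26 + 3} \cdot 5833 = \frac{1}{29} \cdot 5833 = \frac{5833}{29}$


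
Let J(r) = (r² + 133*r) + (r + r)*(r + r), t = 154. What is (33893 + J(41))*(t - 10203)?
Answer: -479849799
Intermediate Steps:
J(r) = 5*r² + 133*r (J(r) = (r² + 133*r) + (2*r)*(2*r) = (r² + 133*r) + 4*r² = 5*r² + 133*r)
(33893 + J(41))*(t - 10203) = (33893 + 41*(133 + 5*41))*(154 - 10203) = (33893 + 41*(133 + 205))*(-10049) = (33893 + 41*338)*(-10049) = (33893 + 13858)*(-10049) = 47751*(-10049) = -479849799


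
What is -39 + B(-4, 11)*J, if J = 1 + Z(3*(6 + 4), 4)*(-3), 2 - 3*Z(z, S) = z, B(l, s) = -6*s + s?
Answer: -1634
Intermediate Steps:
B(l, s) = -5*s
Z(z, S) = ⅔ - z/3
J = 29 (J = 1 + (⅔ - (6 + 4))*(-3) = 1 + (⅔ - 10)*(-3) = 1 - 28/3*(-3) = 1 + 28 = 29)
-39 + B(-4, 11)*J = -39 - 5*11*29 = -39 - 55*29 = -39 - 1595 = -1634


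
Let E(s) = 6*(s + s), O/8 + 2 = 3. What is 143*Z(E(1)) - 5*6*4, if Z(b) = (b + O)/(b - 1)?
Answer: 140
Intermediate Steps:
O = 8 (O = -16 + 8*3 = -16 + 24 = 8)
E(s) = 12*s (E(s) = 6*(2*s) = 12*s)
Z(b) = (8 + b)/(-1 + b) (Z(b) = (b + 8)/(b - 1) = (8 + b)/(-1 + b))
143*Z(E(1)) - 5*6*4 = 143*((8 + 12*1)/(-1 + 12*1)) - 5*6*4 = 143*((8 + 12)/(-1 + 12)) - 30*4 = 143*(20/11) - 120 = 260 - 120 = 140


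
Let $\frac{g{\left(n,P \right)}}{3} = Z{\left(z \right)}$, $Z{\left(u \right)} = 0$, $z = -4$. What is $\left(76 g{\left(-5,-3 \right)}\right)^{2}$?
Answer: $0$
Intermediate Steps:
$g{\left(n,P \right)} = 0$ ($g{\left(n,P \right)} = 3 \cdot 0 = 0$)
$\left(76 g{\left(-5,-3 \right)}\right)^{2} = \left(76 \cdot 0\right)^{2} = 0^{2} = 0$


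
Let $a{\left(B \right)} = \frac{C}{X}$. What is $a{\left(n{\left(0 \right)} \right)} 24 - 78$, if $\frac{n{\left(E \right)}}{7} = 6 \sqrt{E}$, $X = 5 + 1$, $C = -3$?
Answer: $-90$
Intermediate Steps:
$X = 6$
$n{\left(E \right)} = 42 \sqrt{E}$ ($n{\left(E \right)} = 7 \cdot 6 \sqrt{E} = 42 \sqrt{E}$)
$a{\left(B \right)} = - \frac{1}{2}$ ($a{\left(B \right)} = - \frac{3}{6} = \left(-3\right) \frac{1}{6} = - \frac{1}{2}$)
$a{\left(n{\left(0 \right)} \right)} 24 - 78 = \left(- \frac{1}{2}\right) 24 - 78 = -12 - 78 = -90$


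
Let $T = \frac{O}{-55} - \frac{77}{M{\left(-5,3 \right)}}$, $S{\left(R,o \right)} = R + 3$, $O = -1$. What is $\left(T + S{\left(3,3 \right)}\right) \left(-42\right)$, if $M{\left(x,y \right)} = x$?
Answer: $- \frac{49476}{55} \approx -899.56$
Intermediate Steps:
$S{\left(R,o \right)} = 3 + R$
$T = \frac{848}{55}$ ($T = - \frac{1}{-55} - \frac{77}{-5} = \left(-1\right) \left(- \frac{1}{55}\right) - - \frac{77}{5} = \frac{1}{55} + \frac{77}{5} = \frac{848}{55} \approx 15.418$)
$\left(T + S{\left(3,3 \right)}\right) \left(-42\right) = \left(\frac{848}{55} + \left(3 + 3\right)\right) \left(-42\right) = \left(\frac{848}{55} + 6\right) \left(-42\right) = \frac{1178}{55} \left(-42\right) = - \frac{49476}{55}$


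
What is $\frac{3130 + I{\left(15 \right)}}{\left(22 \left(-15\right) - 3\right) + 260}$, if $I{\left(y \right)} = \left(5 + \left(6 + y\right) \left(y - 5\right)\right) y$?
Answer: $- \frac{6355}{73} \approx -87.055$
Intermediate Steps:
$I{\left(y \right)} = y \left(5 + \left(-5 + y\right) \left(6 + y\right)\right)$ ($I{\left(y \right)} = \left(5 + \left(6 + y\right) \left(-5 + y\right)\right) y = \left(5 + \left(-5 + y\right) \left(6 + y\right)\right) y = y \left(5 + \left(-5 + y\right) \left(6 + y\right)\right)$)
$\frac{3130 + I{\left(15 \right)}}{\left(22 \left(-15\right) - 3\right) + 260} = \frac{3130 + 15 \left(-25 + 15 + 15^{2}\right)}{\left(22 \left(-15\right) - 3\right) + 260} = \frac{3130 + 15 \left(-25 + 15 + 225\right)}{\left(-330 - 3\right) + 260} = \frac{3130 + 15 \cdot 215}{-333 + 260} = \frac{3130 + 3225}{-73} = 6355 \left(- \frac{1}{73}\right) = - \frac{6355}{73}$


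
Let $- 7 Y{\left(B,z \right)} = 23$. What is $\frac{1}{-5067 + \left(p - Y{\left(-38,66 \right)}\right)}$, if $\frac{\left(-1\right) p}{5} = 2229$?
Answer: $- \frac{7}{113461} \approx -6.1695 \cdot 10^{-5}$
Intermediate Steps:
$p = -11145$ ($p = \left(-5\right) 2229 = -11145$)
$Y{\left(B,z \right)} = - \frac{23}{7}$ ($Y{\left(B,z \right)} = \left(- \frac{1}{7}\right) 23 = - \frac{23}{7}$)
$\frac{1}{-5067 + \left(p - Y{\left(-38,66 \right)}\right)} = \frac{1}{-5067 - \frac{77992}{7}} = \frac{1}{- \frac{113461}{7}} = - \frac{7}{113461}$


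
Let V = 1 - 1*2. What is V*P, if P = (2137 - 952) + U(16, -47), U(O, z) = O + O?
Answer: -1217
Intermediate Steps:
U(O, z) = 2*O
V = -1 (V = 1 - 2 = -1)
P = 1217 (P = (2137 - 952) + 2*16 = 1185 + 32 = 1217)
V*P = -1*1217 = -1217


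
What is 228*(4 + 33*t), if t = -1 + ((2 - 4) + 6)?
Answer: 23484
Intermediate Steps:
t = 3 (t = -1 + (-2 + 6) = -1 + 4 = 3)
228*(4 + 33*t) = 228*(4 + 33*3) = 228*(4 + 99) = 228*103 = 23484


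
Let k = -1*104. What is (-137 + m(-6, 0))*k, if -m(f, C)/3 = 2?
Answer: 14872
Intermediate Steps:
m(f, C) = -6 (m(f, C) = -3*2 = -6)
k = -104
(-137 + m(-6, 0))*k = (-137 - 6)*(-104) = -143*(-104) = 14872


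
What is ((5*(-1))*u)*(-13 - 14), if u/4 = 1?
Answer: 540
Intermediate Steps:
u = 4 (u = 4*1 = 4)
((5*(-1))*u)*(-13 - 14) = ((5*(-1))*4)*(-13 - 14) = -5*4*(-27) = -20*(-27) = 540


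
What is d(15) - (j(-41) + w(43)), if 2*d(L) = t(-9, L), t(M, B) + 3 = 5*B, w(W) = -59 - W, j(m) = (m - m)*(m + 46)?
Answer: 138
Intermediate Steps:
j(m) = 0 (j(m) = 0*(46 + m) = 0)
t(M, B) = -3 + 5*B
d(L) = -3/2 + 5*L/2 (d(L) = (-3 + 5*L)/2 = -3/2 + 5*L/2)
d(15) - (j(-41) + w(43)) = (-3/2 + (5/2)*15) - (0 + (-59 - 1*43)) = (-3/2 + 75/2) - (0 + (-59 - 43)) = 36 - (0 - 102) = 36 - 1*(-102) = 36 + 102 = 138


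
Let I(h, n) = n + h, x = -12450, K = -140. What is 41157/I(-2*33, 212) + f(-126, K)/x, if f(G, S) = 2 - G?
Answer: 256192981/908850 ≈ 281.89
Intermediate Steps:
I(h, n) = h + n
41157/I(-2*33, 212) + f(-126, K)/x = 41157/(-2*33 + 212) + (2 - 1*(-126))/(-12450) = 41157/(-66 + 212) + (2 + 126)*(-1/12450) = 41157/146 + 128*(-1/12450) = 41157*(1/146) - 64/6225 = 41157/146 - 64/6225 = 256192981/908850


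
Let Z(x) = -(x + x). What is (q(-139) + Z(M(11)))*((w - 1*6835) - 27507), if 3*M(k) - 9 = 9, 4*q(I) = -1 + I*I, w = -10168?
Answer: -214449180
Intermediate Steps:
q(I) = -¼ + I²/4 (q(I) = (-1 + I*I)/4 = (-1 + I²)/4 = -¼ + I²/4)
M(k) = 6 (M(k) = 3 + (⅓)*9 = 3 + 3 = 6)
Z(x) = -2*x
(q(-139) + Z(M(11)))*((w - 1*6835) - 27507) = ((-¼ + (¼)*(-139)²) - 2*6)*((-10168 - 1*6835) - 27507) = ((-¼ + (¼)*19321) - 12)*((-10168 - 6835) - 27507) = ((-¼ + 19321/4) - 12)*(-17003 - 27507) = (4830 - 12)*(-44510) = 4818*(-44510) = -214449180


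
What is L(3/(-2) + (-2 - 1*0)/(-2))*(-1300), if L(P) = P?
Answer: 650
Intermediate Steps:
L(3/(-2) + (-2 - 1*0)/(-2))*(-1300) = (3/(-2) + (-2 - 1*0)/(-2))*(-1300) = (3*(-1/2) + (-2 + 0)*(-1/2))*(-1300) = (-3/2 - 2*(-1/2))*(-1300) = (-3/2 + 1)*(-1300) = -1/2*(-1300) = 650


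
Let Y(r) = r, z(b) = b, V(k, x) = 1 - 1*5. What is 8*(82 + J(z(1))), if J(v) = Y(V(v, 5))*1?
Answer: 624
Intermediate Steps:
V(k, x) = -4 (V(k, x) = 1 - 5 = -4)
J(v) = -4 (J(v) = -4*1 = -4)
8*(82 + J(z(1))) = 8*(82 - 4) = 8*78 = 624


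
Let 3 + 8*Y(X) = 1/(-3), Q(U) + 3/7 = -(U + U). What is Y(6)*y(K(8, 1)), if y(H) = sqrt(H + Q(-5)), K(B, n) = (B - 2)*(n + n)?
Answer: -5*sqrt(1057)/84 ≈ -1.9352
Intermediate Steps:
Q(U) = -3/7 - 2*U (Q(U) = -3/7 - (U + U) = -3/7 - 2*U)
K(B, n) = 2*n*(-2 + B) (K(B, n) = (-2 + B)*(2*n) = 2*n*(-2 + B))
Y(X) = -5/12 (Y(X) = -3/8 + (1/8)/(-3) = -3/8 + (1/8)*(-1/3) = -3/8 - 1/24 = -5/12)
y(H) = sqrt(67/7 + H) (y(H) = sqrt(H + (-3/7 - 2*(-5))) = sqrt(H + (-3/7 + 10)) = sqrt(H + 67/7) = sqrt(67/7 + H))
Y(6)*y(K(8, 1)) = -5*sqrt(469 + 49*(2*1*(-2 + 8)))/84 = -5*sqrt(469 + 49*(2*1*6))/84 = -5*sqrt(469 + 49*12)/84 = -5*sqrt(469 + 588)/84 = -5*sqrt(1057)/84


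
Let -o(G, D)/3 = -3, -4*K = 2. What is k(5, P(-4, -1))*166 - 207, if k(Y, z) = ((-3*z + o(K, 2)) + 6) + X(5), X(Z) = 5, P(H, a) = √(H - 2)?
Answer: 3113 - 498*I*√6 ≈ 3113.0 - 1219.8*I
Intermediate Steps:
K = -½ (K = -¼*2 = -½ ≈ -0.50000)
P(H, a) = √(-2 + H)
o(G, D) = 9 (o(G, D) = -3*(-3) = 9)
k(Y, z) = 20 - 3*z (k(Y, z) = ((-3*z + 9) + 6) + 5 = ((9 - 3*z) + 6) + 5 = (15 - 3*z) + 5 = 20 - 3*z)
k(5, P(-4, -1))*166 - 207 = (20 - 3*√(-2 - 4))*166 - 207 = (20 - 3*I*√6)*166 - 207 = (3320 - 498*I*√6) - 207 = 3113 - 498*I*√6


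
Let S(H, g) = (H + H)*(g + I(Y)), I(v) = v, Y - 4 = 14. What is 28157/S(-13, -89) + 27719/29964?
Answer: 447432811/27656772 ≈ 16.178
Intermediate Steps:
Y = 18 (Y = 4 + 14 = 18)
S(H, g) = 2*H*(18 + g) (S(H, g) = (H + H)*(g + 18) = (2*H)*(18 + g) = 2*H*(18 + g))
28157/S(-13, -89) + 27719/29964 = 28157/((2*(-13)*(18 - 89))) + 27719/29964 = 28157/((2*(-13)*(-71))) + 27719*(1/29964) = 28157/1846 + 27719/29964 = 447432811/27656772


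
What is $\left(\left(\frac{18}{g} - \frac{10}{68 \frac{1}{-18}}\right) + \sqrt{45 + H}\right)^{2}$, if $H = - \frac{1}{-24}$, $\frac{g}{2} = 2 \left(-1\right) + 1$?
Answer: $\frac{592345}{6936} - \frac{18 \sqrt{6486}}{17} \approx 0.12843$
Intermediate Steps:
$g = -2$ ($g = 2 \left(2 \left(-1\right) + 1\right) = 2 \left(-2 + 1\right) = 2 \left(-1\right) = -2$)
$H = \frac{1}{24}$ ($H = \left(-1\right) \left(- \frac{1}{24}\right) = \frac{1}{24} \approx 0.041667$)
$\left(\left(\frac{18}{g} - \frac{10}{68 \frac{1}{-18}}\right) + \sqrt{45 + H}\right)^{2} = \left(\left(\frac{18}{-2} - \frac{10}{68 \frac{1}{-18}}\right) + \sqrt{45 + \frac{1}{24}}\right)^{2} = \left(\left(18 \left(- \frac{1}{2}\right) - \frac{10}{68 \left(- \frac{1}{18}\right)}\right) + \sqrt{\frac{1081}{24}}\right)^{2} = \left(\left(-9 - \frac{10}{- \frac{34}{9}}\right) + \frac{\sqrt{6486}}{12}\right)^{2} = \left(\left(-9 - - \frac{45}{17}\right) + \frac{\sqrt{6486}}{12}\right)^{2} = \left(\left(-9 + \frac{45}{17}\right) + \frac{\sqrt{6486}}{12}\right)^{2} = \left(- \frac{108}{17} + \frac{\sqrt{6486}}{12}\right)^{2}$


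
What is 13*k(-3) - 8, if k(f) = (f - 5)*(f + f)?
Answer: 616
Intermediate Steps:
k(f) = 2*f*(-5 + f) (k(f) = (-5 + f)*(2*f) = 2*f*(-5 + f))
13*k(-3) - 8 = 13*(2*(-3)*(-5 - 3)) - 8 = 13*(2*(-3)*(-8)) - 8 = 13*48 - 8 = 624 - 8 = 616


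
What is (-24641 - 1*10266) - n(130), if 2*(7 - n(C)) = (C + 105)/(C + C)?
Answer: -3631009/104 ≈ -34914.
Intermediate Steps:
n(C) = 7 - (105 + C)/(4*C) (n(C) = 7 - (C + 105)/(2*(C + C)) = 7 - (105 + C)/(2*(2*C)) = 7 - (105 + C)*1/(2*C)/2 = 7 - (105 + C)/(4*C))
(-24641 - 1*10266) - n(130) = (-24641 - 1*10266) - 3*(-35 + 9*130)/(4*130) = (-24641 - 10266) - 3*(-35 + 1170)/(4*130) = -34907 - 3*1135/(4*130) = -34907 - 1*681/104 = -34907 - 681/104 = -3631009/104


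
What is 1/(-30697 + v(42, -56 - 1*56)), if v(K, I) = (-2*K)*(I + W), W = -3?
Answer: -1/21037 ≈ -4.7535e-5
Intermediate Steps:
v(K, I) = -2*K*(-3 + I) (v(K, I) = (-2*K)*(I - 3) = (-2*K)*(-3 + I) = -2*K*(-3 + I))
1/(-30697 + v(42, -56 - 1*56)) = 1/(-30697 + 2*42*(3 - (-56 - 1*56))) = 1/(-30697 + 2*42*(3 - (-56 - 56))) = 1/(-30697 + 2*42*(3 - 1*(-112))) = 1/(-30697 + 2*42*(3 + 112)) = 1/(-30697 + 2*42*115) = 1/(-30697 + 9660) = 1/(-21037) = -1/21037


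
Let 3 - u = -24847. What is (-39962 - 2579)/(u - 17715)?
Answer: -42541/7135 ≈ -5.9623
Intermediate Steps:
u = 24850 (u = 3 - 1*(-24847) = 3 + 24847 = 24850)
(-39962 - 2579)/(u - 17715) = (-39962 - 2579)/(24850 - 17715) = -42541/7135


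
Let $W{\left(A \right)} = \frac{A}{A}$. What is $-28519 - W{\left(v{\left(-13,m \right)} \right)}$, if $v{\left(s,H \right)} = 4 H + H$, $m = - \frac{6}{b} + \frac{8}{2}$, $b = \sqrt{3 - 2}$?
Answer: $-28520$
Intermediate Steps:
$b = 1$ ($b = \sqrt{1} = 1$)
$m = -2$ ($m = - \frac{6}{1} + \frac{8}{2} = \left(-6\right) 1 + 8 \cdot \frac{1}{2} = -6 + 4 = -2$)
$v{\left(s,H \right)} = 5 H$
$W{\left(A \right)} = 1$
$-28519 - W{\left(v{\left(-13,m \right)} \right)} = -28519 - 1 = -28520$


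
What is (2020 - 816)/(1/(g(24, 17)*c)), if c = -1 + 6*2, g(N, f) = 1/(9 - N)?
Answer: -13244/15 ≈ -882.93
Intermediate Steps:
c = 11 (c = -1 + 12 = 11)
(2020 - 816)/(1/(g(24, 17)*c)) = (2020 - 816)/(1/(-1/(-9 + 24)*11)) = 1204/(1/(-1/15*11)) = 1204/(1/(-11/15)) = 1204/(-15/11) = 1204*(-11/15) = -13244/15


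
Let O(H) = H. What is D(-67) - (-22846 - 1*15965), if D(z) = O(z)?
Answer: 38744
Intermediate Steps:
D(z) = z
D(-67) - (-22846 - 1*15965) = -67 - (-22846 - 1*15965) = -67 - (-22846 - 15965) = -67 - 1*(-38811) = -67 + 38811 = 38744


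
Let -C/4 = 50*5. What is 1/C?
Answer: -1/1000 ≈ -0.0010000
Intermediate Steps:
C = -1000 (C = -200*5 = -4*250 = -1000)
1/C = 1/(-1000) = -1/1000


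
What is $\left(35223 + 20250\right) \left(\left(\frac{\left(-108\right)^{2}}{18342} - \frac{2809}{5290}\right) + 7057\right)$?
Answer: $\frac{2110270283699787}{5390510} \approx 3.9148 \cdot 10^{8}$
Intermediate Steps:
$\left(35223 + 20250\right) \left(\left(\frac{\left(-108\right)^{2}}{18342} - \frac{2809}{5290}\right) + 7057\right) = 55473 \left(\left(11664 \cdot \frac{1}{18342} - \frac{2809}{5290}\right) + 7057\right) = 55473 \left(\left(\frac{648}{1019} - \frac{2809}{5290}\right) + 7057\right) = 55473 \left(\frac{565549}{5390510} + 7057\right) = 55473 \cdot \frac{38041394619}{5390510} = \frac{2110270283699787}{5390510}$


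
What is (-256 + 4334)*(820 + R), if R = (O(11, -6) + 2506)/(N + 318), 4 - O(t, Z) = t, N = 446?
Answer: 1282488181/382 ≈ 3.3573e+6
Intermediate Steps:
O(t, Z) = 4 - t
R = 2499/764 (R = ((4 - 1*11) + 2506)/(446 + 318) = ((4 - 11) + 2506)/764 = (-7 + 2506)*(1/764) = 2499*(1/764) = 2499/764 ≈ 3.2709)
(-256 + 4334)*(820 + R) = (-256 + 4334)*(820 + 2499/764) = 4078*(628979/764) = 1282488181/382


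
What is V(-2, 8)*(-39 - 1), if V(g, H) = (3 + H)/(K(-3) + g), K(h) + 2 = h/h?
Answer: 440/3 ≈ 146.67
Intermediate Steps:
K(h) = -1 (K(h) = -2 + h/h = -2 + 1 = -1)
V(g, H) = (3 + H)/(-1 + g)
V(-2, 8)*(-39 - 1) = ((3 + 8)/(-1 - 2))*(-39 - 1) = (11/(-3))*(-40) = -1/3*11*(-40) = -11/3*(-40) = 440/3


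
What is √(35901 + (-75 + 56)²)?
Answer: √36262 ≈ 190.43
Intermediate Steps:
√(35901 + (-75 + 56)²) = √(35901 + (-19)²) = √(35901 + 361) = √36262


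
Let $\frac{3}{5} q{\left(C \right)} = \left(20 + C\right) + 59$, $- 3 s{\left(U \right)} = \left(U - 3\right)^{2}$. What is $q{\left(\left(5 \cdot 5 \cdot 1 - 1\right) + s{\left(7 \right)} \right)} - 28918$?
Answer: $- \frac{258797}{9} \approx -28755.0$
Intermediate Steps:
$s{\left(U \right)} = - \frac{\left(-3 + U\right)^{2}}{3}$ ($s{\left(U \right)} = - \frac{\left(U - 3\right)^{2}}{3} = - \frac{\left(-3 + U\right)^{2}}{3}$)
$q{\left(C \right)} = \frac{395}{3} + \frac{5 C}{3}$ ($q{\left(C \right)} = \frac{5 \left(\left(20 + C\right) + 59\right)}{3} = \frac{5 \left(79 + C\right)}{3} = \frac{395}{3} + \frac{5 C}{3}$)
$q{\left(\left(5 \cdot 5 \cdot 1 - 1\right) + s{\left(7 \right)} \right)} - 28918 = \left(\frac{395}{3} + \frac{5 \left(\left(5 \cdot 5 \cdot 1 - 1\right) - \frac{\left(-3 + 7\right)^{2}}{3}\right)}{3}\right) - 28918 = \left(\frac{395}{3} + \frac{5 \left(\left(25 \cdot 1 - 1\right) - \frac{4^{2}}{3}\right)}{3}\right) - 28918 = \left(\frac{395}{3} + \frac{5 \left(\left(25 - 1\right) - \frac{16}{3}\right)}{3}\right) - 28918 = \left(\frac{395}{3} + \frac{5 \left(24 - \frac{16}{3}\right)}{3}\right) - 28918 = \left(\frac{395}{3} + \frac{5}{3} \cdot \frac{56}{3}\right) - 28918 = \left(\frac{395}{3} + \frac{280}{9}\right) - 28918 = \frac{1465}{9} - 28918 = - \frac{258797}{9}$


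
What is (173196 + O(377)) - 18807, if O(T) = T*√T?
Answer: 154389 + 377*√377 ≈ 1.6171e+5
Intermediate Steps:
O(T) = T^(3/2)
(173196 + O(377)) - 18807 = (173196 + 377^(3/2)) - 18807 = (173196 + 377*√377) - 18807 = 154389 + 377*√377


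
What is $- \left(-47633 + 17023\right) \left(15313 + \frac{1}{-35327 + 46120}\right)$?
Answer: $\frac{5059012958100}{10793} \approx 4.6873 \cdot 10^{8}$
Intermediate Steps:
$- \left(-47633 + 17023\right) \left(15313 + \frac{1}{-35327 + 46120}\right) = - \left(-30610\right) \left(15313 + \frac{1}{10793}\right) = - \frac{\left(-30610\right) 165273210}{10793} = \left(-1\right) \left(- \frac{5059012958100}{10793}\right) = \frac{5059012958100}{10793}$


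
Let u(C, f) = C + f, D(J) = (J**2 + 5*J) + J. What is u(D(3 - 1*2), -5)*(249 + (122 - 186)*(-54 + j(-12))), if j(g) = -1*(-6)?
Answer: 6642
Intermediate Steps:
D(J) = J**2 + 6*J
j(g) = 6
u(D(3 - 1*2), -5)*(249 + (122 - 186)*(-54 + j(-12))) = ((3 - 1*2)*(6 + (3 - 1*2)) - 5)*(249 + (122 - 186)*(-54 + 6)) = ((3 - 2)*(6 + (3 - 2)) - 5)*(249 - 64*(-48)) = (1*(6 + 1) - 5)*(249 + 3072) = (1*7 - 5)*3321 = (7 - 5)*3321 = 2*3321 = 6642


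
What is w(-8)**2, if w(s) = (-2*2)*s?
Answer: 1024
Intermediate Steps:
w(s) = -4*s
w(-8)**2 = (-4*(-8))**2 = 32**2 = 1024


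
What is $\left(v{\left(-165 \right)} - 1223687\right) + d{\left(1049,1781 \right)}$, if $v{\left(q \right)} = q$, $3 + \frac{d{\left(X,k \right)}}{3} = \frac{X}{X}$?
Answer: $-1223858$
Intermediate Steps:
$d{\left(X,k \right)} = -6$ ($d{\left(X,k \right)} = -9 + 3 \frac{X}{X} = -9 + 3 \cdot 1 = -9 + 3 = -6$)
$\left(v{\left(-165 \right)} - 1223687\right) + d{\left(1049,1781 \right)} = \left(-165 - 1223687\right) - 6 = -1223852 - 6 = -1223858$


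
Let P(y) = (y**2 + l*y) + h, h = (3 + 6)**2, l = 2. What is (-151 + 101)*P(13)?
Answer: -13800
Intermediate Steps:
h = 81 (h = 9**2 = 81)
P(y) = 81 + y**2 + 2*y (P(y) = (y**2 + 2*y) + 81 = 81 + y**2 + 2*y)
(-151 + 101)*P(13) = (-151 + 101)*(81 + 13**2 + 2*13) = -50*(81 + 169 + 26) = -50*276 = -13800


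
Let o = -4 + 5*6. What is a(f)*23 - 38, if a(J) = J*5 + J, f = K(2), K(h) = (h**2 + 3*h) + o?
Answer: 4930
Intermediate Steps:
o = 26 (o = -4 + 30 = 26)
K(h) = 26 + h**2 + 3*h (K(h) = (h**2 + 3*h) + 26 = 26 + h**2 + 3*h)
f = 36 (f = 26 + 2**2 + 3*2 = 26 + 4 + 6 = 36)
a(J) = 6*J (a(J) = 5*J + J = 6*J)
a(f)*23 - 38 = (6*36)*23 - 38 = 216*23 - 38 = 4968 - 38 = 4930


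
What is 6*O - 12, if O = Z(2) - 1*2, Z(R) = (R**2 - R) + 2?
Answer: 0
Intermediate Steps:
Z(R) = 2 + R**2 - R
O = 2 (O = (2 + 2**2 - 1*2) - 1*2 = (2 + 4 - 2) - 2 = 4 - 2 = 2)
6*O - 12 = 6*2 - 12 = 12 - 12 = 0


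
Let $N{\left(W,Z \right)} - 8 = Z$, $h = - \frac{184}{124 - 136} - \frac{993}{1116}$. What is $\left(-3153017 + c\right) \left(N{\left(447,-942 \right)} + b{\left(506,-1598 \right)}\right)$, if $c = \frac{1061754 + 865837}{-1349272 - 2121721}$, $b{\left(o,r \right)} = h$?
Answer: $\frac{311975303745598700}{107600783} \approx 2.8994 \cdot 10^{9}$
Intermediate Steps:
$h = \frac{1791}{124}$ ($h = - \frac{184}{124 - 136} - \frac{331}{372} = - \frac{184}{-12} - \frac{331}{372} = \left(-184\right) \left(- \frac{1}{12}\right) - \frac{331}{372} = \frac{46}{3} - \frac{331}{372} = \frac{1791}{124} \approx 14.444$)
$N{\left(W,Z \right)} = 8 + Z$
$b{\left(o,r \right)} = \frac{1791}{124}$
$c = - \frac{1927591}{3470993}$ ($c = \frac{1927591}{-3470993} = 1927591 \left(- \frac{1}{3470993}\right) = - \frac{1927591}{3470993} \approx -0.55534$)
$\left(-3153017 + c\right) \left(N{\left(447,-942 \right)} + b{\left(506,-1598 \right)}\right) = \left(-3153017 - \frac{1927591}{3470993}\right) \left(\left(8 - 942\right) + \frac{1791}{124}\right) = - \frac{10944101863472 \left(-934 + \frac{1791}{124}\right)}{3470993} = \left(- \frac{10944101863472}{3470993}\right) \left(- \frac{114025}{124}\right) = \frac{311975303745598700}{107600783}$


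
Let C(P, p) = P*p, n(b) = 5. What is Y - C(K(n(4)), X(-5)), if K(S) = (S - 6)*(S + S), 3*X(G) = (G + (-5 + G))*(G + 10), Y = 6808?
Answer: 6558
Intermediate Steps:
X(G) = (-5 + 2*G)*(10 + G)/3 (X(G) = ((G + (-5 + G))*(G + 10))/3 = ((-5 + 2*G)*(10 + G))/3 = (-5 + 2*G)*(10 + G)/3)
K(S) = 2*S*(-6 + S) (K(S) = (-6 + S)*(2*S) = 2*S*(-6 + S))
Y - C(K(n(4)), X(-5)) = 6808 - 2*5*(-6 + 5)*(-50/3 + 5*(-5) + (2/3)*(-5)**2) = 6808 - 2*5*(-1)*(-50/3 - 25 + (2/3)*25) = 6808 - (-10)*(-50/3 - 25 + 50/3) = 6808 - (-10)*(-25) = 6808 - 1*250 = 6808 - 250 = 6558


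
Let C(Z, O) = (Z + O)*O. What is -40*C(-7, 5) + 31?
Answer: 431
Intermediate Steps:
C(Z, O) = O*(O + Z) (C(Z, O) = (O + Z)*O = O*(O + Z))
-40*C(-7, 5) + 31 = -200*(5 - 7) + 31 = -200*(-2) + 31 = -40*(-10) + 31 = 400 + 31 = 431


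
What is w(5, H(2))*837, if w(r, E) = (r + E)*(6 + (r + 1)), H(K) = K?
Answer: 70308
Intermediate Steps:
w(r, E) = (7 + r)*(E + r) (w(r, E) = (E + r)*(6 + (1 + r)) = (E + r)*(7 + r) = (7 + r)*(E + r))
w(5, H(2))*837 = (5² + 7*2 + 7*5 + 2*5)*837 = (25 + 14 + 35 + 10)*837 = 84*837 = 70308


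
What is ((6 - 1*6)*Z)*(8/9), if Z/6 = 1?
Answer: 0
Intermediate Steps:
Z = 6 (Z = 6*1 = 6)
((6 - 1*6)*Z)*(8/9) = ((6 - 1*6)*6)*(8/9) = ((6 - 6)*6)*(8*(1/9)) = (0*6)*(8/9) = 0*(8/9) = 0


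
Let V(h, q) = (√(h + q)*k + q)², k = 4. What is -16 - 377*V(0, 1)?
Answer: -9441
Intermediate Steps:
V(h, q) = (q + 4*√(h + q))² (V(h, q) = (√(h + q)*4 + q)² = (4*√(h + q) + q)² = (q + 4*√(h + q))²)
-16 - 377*V(0, 1) = -16 - 377*(1 + 4*√(0 + 1))² = -16 - 377*(1 + 4*√1)² = -16 - 377*(1 + 4*1)² = -16 - 377*(1 + 4)² = -16 - 377*5² = -16 - 377*25 = -16 - 9425 = -9441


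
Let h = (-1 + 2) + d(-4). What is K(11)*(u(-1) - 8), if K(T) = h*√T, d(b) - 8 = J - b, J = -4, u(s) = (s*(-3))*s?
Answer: -99*√11 ≈ -328.35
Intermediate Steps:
u(s) = -3*s² (u(s) = (-3*s)*s = -3*s²)
d(b) = 4 - b (d(b) = 8 + (-4 - b) = 4 - b)
h = 9 (h = (-1 + 2) + (4 - 1*(-4)) = 1 + (4 + 4) = 1 + 8 = 9)
K(T) = 9*√T
K(11)*(u(-1) - 8) = (9*√11)*(-3*(-1)² - 8) = (9*√11)*(-3*1 - 8) = (9*√11)*(-3 - 8) = (9*√11)*(-11) = -99*√11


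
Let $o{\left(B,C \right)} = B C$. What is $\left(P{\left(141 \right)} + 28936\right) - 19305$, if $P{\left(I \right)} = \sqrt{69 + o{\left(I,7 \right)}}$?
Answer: $9631 + 4 \sqrt{66} \approx 9663.5$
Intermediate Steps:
$P{\left(I \right)} = \sqrt{69 + 7 I}$ ($P{\left(I \right)} = \sqrt{69 + I 7} = \sqrt{69 + 7 I}$)
$\left(P{\left(141 \right)} + 28936\right) - 19305 = \left(\sqrt{69 + 7 \cdot 141} + 28936\right) - 19305 = \left(\sqrt{69 + 987} + 28936\right) - 19305 = \left(\sqrt{1056} + 28936\right) - 19305 = \left(4 \sqrt{66} + 28936\right) - 19305 = \left(28936 + 4 \sqrt{66}\right) - 19305 = 9631 + 4 \sqrt{66}$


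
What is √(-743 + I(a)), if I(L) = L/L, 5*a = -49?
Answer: I*√742 ≈ 27.24*I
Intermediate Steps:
a = -49/5 (a = (⅕)*(-49) = -49/5 ≈ -9.8000)
I(L) = 1
√(-743 + I(a)) = √(-743 + 1) = √(-742) = I*√742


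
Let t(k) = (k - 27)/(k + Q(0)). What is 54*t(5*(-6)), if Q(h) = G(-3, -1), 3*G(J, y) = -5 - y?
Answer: 4617/47 ≈ 98.234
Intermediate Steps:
G(J, y) = -5/3 - y/3 (G(J, y) = (-5 - y)/3 = -5/3 - y/3)
Q(h) = -4/3 (Q(h) = -5/3 - ⅓*(-1) = -5/3 + ⅓ = -4/3)
t(k) = (-27 + k)/(-4/3 + k) (t(k) = (k - 27)/(k - 4/3) = (-27 + k)/(-4/3 + k))
54*t(5*(-6)) = 54*(3*(-27 + 5*(-6))/(-4 + 3*(5*(-6)))) = 54*(3*(-27 - 30)/(-4 + 3*(-30))) = 54*(3*(-57)/(-4 - 90)) = 54*(3*(-57)/(-94)) = 54*(3*(-1/94)*(-57)) = 54*(171/94) = 4617/47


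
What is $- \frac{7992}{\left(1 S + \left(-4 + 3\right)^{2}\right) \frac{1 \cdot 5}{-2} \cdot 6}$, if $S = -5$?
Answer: $- \frac{666}{5} \approx -133.2$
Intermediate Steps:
$- \frac{7992}{\left(1 S + \left(-4 + 3\right)^{2}\right) \frac{1 \cdot 5}{-2} \cdot 6} = - \frac{7992}{\left(1 \left(-5\right) + \left(-4 + 3\right)^{2}\right) \frac{1 \cdot 5}{-2} \cdot 6} = - \frac{7992}{\left(-5 + \left(-1\right)^{2}\right) 5 \left(- \frac{1}{2}\right) 6} = - \frac{7992}{\left(-5 + 1\right) \left(- \frac{5}{2}\right) 6} = - \frac{7992}{\left(-4\right) \left(- \frac{5}{2}\right) 6} = - \frac{7992}{10 \cdot 6} = - \frac{7992}{60} = \left(-7992\right) \frac{1}{60} = - \frac{666}{5}$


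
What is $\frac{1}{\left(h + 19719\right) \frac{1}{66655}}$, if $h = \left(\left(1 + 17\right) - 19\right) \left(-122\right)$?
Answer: $\frac{66655}{19841} \approx 3.3595$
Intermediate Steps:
$h = 122$ ($h = \left(18 - 19\right) \left(-122\right) = \left(-1\right) \left(-122\right) = 122$)
$\frac{1}{\left(h + 19719\right) \frac{1}{66655}} = \frac{1}{\left(122 + 19719\right) \frac{1}{66655}} = \frac{1}{19841 \cdot \frac{1}{66655}} = \frac{1}{\frac{19841}{66655}} = \frac{66655}{19841}$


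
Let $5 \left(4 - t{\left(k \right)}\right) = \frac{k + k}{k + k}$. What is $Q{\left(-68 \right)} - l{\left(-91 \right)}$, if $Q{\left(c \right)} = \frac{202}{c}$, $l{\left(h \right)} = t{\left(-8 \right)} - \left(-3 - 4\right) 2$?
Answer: $- \frac{3531}{170} \approx -20.771$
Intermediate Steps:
$t{\left(k \right)} = \frac{19}{5}$ ($t{\left(k \right)} = 4 - \frac{\left(k + k\right) \frac{1}{k + k}}{5} = 4 - \frac{2 k \frac{1}{2 k}}{5} = 4 - \frac{1}{5} = \frac{19}{5}$)
$l{\left(h \right)} = \frac{89}{5}$ ($l{\left(h \right)} = \frac{19}{5} - \left(-3 - 4\right) 2 = \frac{19}{5} - \left(-7\right) 2 = \frac{19}{5} - -14 = \frac{19}{5} + 14 = \frac{89}{5}$)
$Q{\left(-68 \right)} - l{\left(-91 \right)} = \frac{202}{-68} - \frac{89}{5} = 202 \left(- \frac{1}{68}\right) - \frac{89}{5} = - \frac{101}{34} - \frac{89}{5} = - \frac{3531}{170}$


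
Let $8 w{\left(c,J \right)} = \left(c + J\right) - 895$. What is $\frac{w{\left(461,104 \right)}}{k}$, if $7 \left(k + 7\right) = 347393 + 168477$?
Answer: $- \frac{1155}{2063284} \approx -0.00055979$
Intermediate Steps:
$w{\left(c,J \right)} = - \frac{895}{8} + \frac{J}{8} + \frac{c}{8}$ ($w{\left(c,J \right)} = \frac{\left(c + J\right) - 895}{8} = \frac{\left(J + c\right) - 895}{8} = \frac{-895 + J + c}{8} = - \frac{895}{8} + \frac{J}{8} + \frac{c}{8}$)
$k = \frac{515821}{7}$ ($k = -7 + \frac{347393 + 168477}{7} = -7 + \frac{1}{7} \cdot 515870 = -7 + \frac{515870}{7} = \frac{515821}{7} \approx 73689.0$)
$\frac{w{\left(461,104 \right)}}{k} = \frac{- \frac{895}{8} + \frac{1}{8} \cdot 104 + \frac{1}{8} \cdot 461}{\frac{515821}{7}} = \left(- \frac{895}{8} + 13 + \frac{461}{8}\right) \frac{7}{515821} = \left(- \frac{165}{4}\right) \frac{7}{515821} = - \frac{1155}{2063284}$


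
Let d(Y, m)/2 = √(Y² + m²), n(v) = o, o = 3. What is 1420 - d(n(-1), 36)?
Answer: 1420 - 6*√145 ≈ 1347.8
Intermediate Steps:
n(v) = 3
d(Y, m) = 2*√(Y² + m²)
1420 - d(n(-1), 36) = 1420 - 2*√(3² + 36²) = 1420 - 2*√(9 + 1296) = 1420 - 2*√1305 = 1420 - 2*3*√145 = 1420 - 6*√145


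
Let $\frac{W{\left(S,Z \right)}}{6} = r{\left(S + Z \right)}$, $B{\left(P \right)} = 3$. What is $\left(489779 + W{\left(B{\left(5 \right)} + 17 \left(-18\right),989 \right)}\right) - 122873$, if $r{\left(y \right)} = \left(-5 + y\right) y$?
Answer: $3169902$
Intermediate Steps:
$r{\left(y \right)} = y \left(-5 + y\right)$
$W{\left(S,Z \right)} = 6 \left(S + Z\right) \left(-5 + S + Z\right)$ ($W{\left(S,Z \right)} = 6 \left(S + Z\right) \left(-5 + \left(S + Z\right)\right) = 6 \left(S + Z\right) \left(-5 + S + Z\right)$)
$\left(489779 + W{\left(B{\left(5 \right)} + 17 \left(-18\right),989 \right)}\right) - 122873 = \left(489779 + 6 \left(\left(3 + 17 \left(-18\right)\right) + 989\right) \left(-5 + \left(3 + 17 \left(-18\right)\right) + 989\right)\right) - 122873 = \left(489779 + 6 \left(\left(3 - 306\right) + 989\right) \left(-5 + \left(3 - 306\right) + 989\right)\right) - 122873 = \left(489779 + 6 \left(-303 + 989\right) \left(-5 - 303 + 989\right)\right) - 122873 = \left(489779 + 6 \cdot 686 \cdot 681\right) - 122873 = \left(489779 + 2802996\right) - 122873 = 3292775 - 122873 = 3169902$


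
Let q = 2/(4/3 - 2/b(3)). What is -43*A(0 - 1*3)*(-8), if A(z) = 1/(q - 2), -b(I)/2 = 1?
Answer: -301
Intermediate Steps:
b(I) = -2 (b(I) = -2*1 = -2)
q = 6/7 (q = 2/(4/3 - 2/(-2)) = 2/(4*(⅓) - 2*(-½)) = 2/(4/3 + 1) = 2/(7/3) = 2*(3/7) = 6/7 ≈ 0.85714)
A(z) = -7/8 (A(z) = 1/(6/7 - 2) = 1/(-8/7) = -7/8)
-43*A(0 - 1*3)*(-8) = -43*(-7/8)*(-8) = (301/8)*(-8) = -301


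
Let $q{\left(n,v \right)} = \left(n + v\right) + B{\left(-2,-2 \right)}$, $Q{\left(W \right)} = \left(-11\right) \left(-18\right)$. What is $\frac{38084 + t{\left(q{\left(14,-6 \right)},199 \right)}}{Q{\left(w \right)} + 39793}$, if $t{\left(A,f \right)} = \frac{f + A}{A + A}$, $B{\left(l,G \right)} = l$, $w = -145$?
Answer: $\frac{457213}{479892} \approx 0.95274$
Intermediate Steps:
$Q{\left(W \right)} = 198$
$q{\left(n,v \right)} = -2 + n + v$ ($q{\left(n,v \right)} = \left(n + v\right) - 2 = -2 + n + v$)
$t{\left(A,f \right)} = \frac{A + f}{2 A}$
$\frac{38084 + t{\left(q{\left(14,-6 \right)},199 \right)}}{Q{\left(w \right)} + 39793} = \frac{38084 + \frac{\left(-2 + 14 - 6\right) + 199}{2 \left(-2 + 14 - 6\right)}}{198 + 39793} = \frac{38084 + \frac{6 + 199}{2 \cdot 6}}{39991} = \left(38084 + \frac{1}{2} \cdot \frac{1}{6} \cdot 205\right) \frac{1}{39991} = \left(38084 + \frac{205}{12}\right) \frac{1}{39991} = \frac{457213}{12} \cdot \frac{1}{39991} = \frac{457213}{479892}$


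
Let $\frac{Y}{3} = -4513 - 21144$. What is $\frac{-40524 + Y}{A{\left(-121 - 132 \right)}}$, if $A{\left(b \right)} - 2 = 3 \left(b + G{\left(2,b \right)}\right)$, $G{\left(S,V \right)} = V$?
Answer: $\frac{117495}{1516} \approx 77.503$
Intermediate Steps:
$Y = -76971$ ($Y = 3 \left(-4513 - 21144\right) = 3 \left(-25657\right) = -76971$)
$A{\left(b \right)} = 2 + 6 b$ ($A{\left(b \right)} = 2 + 3 \left(b + b\right) = 2 + 3 \cdot 2 b = 2 + 6 b$)
$\frac{-40524 + Y}{A{\left(-121 - 132 \right)}} = \frac{-40524 - 76971}{2 + 6 \left(-121 - 132\right)} = - \frac{117495}{2 + 6 \left(-121 - 132\right)} = - \frac{117495}{2 + 6 \left(-253\right)} = - \frac{117495}{2 - 1518} = - \frac{117495}{-1516} = \left(-117495\right) \left(- \frac{1}{1516}\right) = \frac{117495}{1516}$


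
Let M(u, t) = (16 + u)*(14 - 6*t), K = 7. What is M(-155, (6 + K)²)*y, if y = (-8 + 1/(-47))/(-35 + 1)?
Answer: 26201500/799 ≈ 32793.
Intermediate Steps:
M(u, t) = (14 - 6*t)*(16 + u)
y = 377/1598 (y = (-8 - 1/47)/(-34) = -377/47*(-1/34) = 377/1598 ≈ 0.23592)
M(-155, (6 + K)²)*y = (224 - 96*(6 + 7)² + 14*(-155) - 6*(6 + 7)²*(-155))*(377/1598) = (224 - 96*13² - 2170 - 6*13²*(-155))*(377/1598) = (224 - 96*169 - 2170 - 6*169*(-155))*(377/1598) = (224 - 16224 - 2170 + 157170)*(377/1598) = 139000*(377/1598) = 26201500/799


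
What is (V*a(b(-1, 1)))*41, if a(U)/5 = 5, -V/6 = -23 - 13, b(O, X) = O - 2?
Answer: 221400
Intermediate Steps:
b(O, X) = -2 + O
V = 216 (V = -6*(-23 - 13) = -6*(-36) = 216)
a(U) = 25 (a(U) = 5*5 = 25)
(V*a(b(-1, 1)))*41 = (216*25)*41 = 5400*41 = 221400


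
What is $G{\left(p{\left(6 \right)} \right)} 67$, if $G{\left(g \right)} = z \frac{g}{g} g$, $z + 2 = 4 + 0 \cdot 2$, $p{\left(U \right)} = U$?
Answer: $804$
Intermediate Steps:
$z = 2$ ($z = -2 + \left(4 + 0 \cdot 2\right) = -2 + \left(4 + 0\right) = -2 + 4 = 2$)
$G{\left(g \right)} = 2 g$ ($G{\left(g \right)} = 2 \frac{g}{g} g = 2 \cdot 1 g = 2 g$)
$G{\left(p{\left(6 \right)} \right)} 67 = 2 \cdot 6 \cdot 67 = 12 \cdot 67 = 804$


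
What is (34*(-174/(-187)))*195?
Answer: 67860/11 ≈ 6169.1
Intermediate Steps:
(34*(-174/(-187)))*195 = (34*(-174*(-1/187)))*195 = (34*(174/187))*195 = (348/11)*195 = 67860/11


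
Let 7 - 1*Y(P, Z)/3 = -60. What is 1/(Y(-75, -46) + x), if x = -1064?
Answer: -1/863 ≈ -0.0011587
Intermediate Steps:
Y(P, Z) = 201 (Y(P, Z) = 21 - 3*(-60) = 21 + 180 = 201)
1/(Y(-75, -46) + x) = 1/(201 - 1064) = 1/(-863) = -1/863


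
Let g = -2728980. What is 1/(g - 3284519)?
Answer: -1/6013499 ≈ -1.6629e-7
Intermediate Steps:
1/(g - 3284519) = 1/(-2728980 - 3284519) = 1/(-6013499) = -1/6013499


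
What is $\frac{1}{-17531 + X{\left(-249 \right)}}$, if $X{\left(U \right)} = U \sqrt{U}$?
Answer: $\frac{i}{- 17531 i + 249 \sqrt{249}} \approx -5.4314 \cdot 10^{-5} + 1.2173 \cdot 10^{-5} i$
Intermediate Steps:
$X{\left(U \right)} = U^{\frac{3}{2}}$
$\frac{1}{-17531 + X{\left(-249 \right)}} = \frac{1}{-17531 + \left(-249\right)^{\frac{3}{2}}} = \frac{1}{-17531 - 249 i \sqrt{249}}$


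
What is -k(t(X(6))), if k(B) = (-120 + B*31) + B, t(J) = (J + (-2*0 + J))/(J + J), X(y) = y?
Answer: 88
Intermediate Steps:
t(J) = 1 (t(J) = (J + (0 + J))/((2*J)) = (J + J)*(1/(2*J)) = (2*J)*(1/(2*J)) = 1)
k(B) = -120 + 32*B (k(B) = (-120 + 31*B) + B = -120 + 32*B)
-k(t(X(6))) = -(-120 + 32*1) = -(-120 + 32) = -1*(-88) = 88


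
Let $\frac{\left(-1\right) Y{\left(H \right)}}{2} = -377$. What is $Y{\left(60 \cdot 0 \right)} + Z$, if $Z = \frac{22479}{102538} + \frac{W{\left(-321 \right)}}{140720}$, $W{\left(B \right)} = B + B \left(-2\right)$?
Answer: $\frac{5441386634509}{7214573680} \approx 754.22$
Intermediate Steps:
$Y{\left(H \right)} = 754$ ($Y{\left(H \right)} = \left(-2\right) \left(-377\right) = 754$)
$W{\left(B \right)} = - B$ ($W{\left(B \right)} = B - 2 B = - B$)
$Z = \frac{1598079789}{7214573680}$ ($Z = \frac{22479}{102538} + \frac{\left(-1\right) \left(-321\right)}{140720} = 22479 \cdot \frac{1}{102538} + 321 \cdot \frac{1}{140720} = \frac{22479}{102538} + \frac{321}{140720} = \frac{1598079789}{7214573680} \approx 0.22151$)
$Y{\left(60 \cdot 0 \right)} + Z = 754 + \frac{1598079789}{7214573680} = \frac{5441386634509}{7214573680}$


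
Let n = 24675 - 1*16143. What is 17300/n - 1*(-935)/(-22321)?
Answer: 5561410/2800629 ≈ 1.9858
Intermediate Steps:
n = 8532 (n = 24675 - 16143 = 8532)
17300/n - 1*(-935)/(-22321) = 17300/8532 - 1*(-935)/(-22321) = 17300*(1/8532) + 935*(-1/22321) = 4325/2133 - 55/1313 = 5561410/2800629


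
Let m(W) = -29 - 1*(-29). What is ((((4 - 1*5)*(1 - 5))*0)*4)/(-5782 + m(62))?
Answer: 0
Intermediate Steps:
m(W) = 0 (m(W) = -29 + 29 = 0)
((((4 - 1*5)*(1 - 5))*0)*4)/(-5782 + m(62)) = ((((4 - 1*5)*(1 - 5))*0)*4)/(-5782 + 0) = ((((4 - 5)*(-4))*0)*4)/(-5782) = --1*(-4)*0*4/5782 = -4*0*4/5782 = -0*4 = -1/5782*0 = 0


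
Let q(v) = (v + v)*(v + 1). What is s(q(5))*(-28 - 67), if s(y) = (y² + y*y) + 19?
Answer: -685805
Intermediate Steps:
q(v) = 2*v*(1 + v) (q(v) = (2*v)*(1 + v) = 2*v*(1 + v))
s(y) = 19 + 2*y² (s(y) = (y² + y²) + 19 = 2*y² + 19 = 19 + 2*y²)
s(q(5))*(-28 - 67) = (19 + 2*(2*5*(1 + 5))²)*(-28 - 67) = (19 + 2*(2*5*6)²)*(-95) = (19 + 2*60²)*(-95) = (19 + 2*3600)*(-95) = (19 + 7200)*(-95) = 7219*(-95) = -685805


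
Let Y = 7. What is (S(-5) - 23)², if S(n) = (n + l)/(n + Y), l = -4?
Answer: 3025/4 ≈ 756.25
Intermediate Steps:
S(n) = (-4 + n)/(7 + n) (S(n) = (n - 4)/(n + 7) = (-4 + n)/(7 + n))
(S(-5) - 23)² = ((-4 - 5)/(7 - 5) - 23)² = (-9/2 - 23)² = (-55/2)² = 3025/4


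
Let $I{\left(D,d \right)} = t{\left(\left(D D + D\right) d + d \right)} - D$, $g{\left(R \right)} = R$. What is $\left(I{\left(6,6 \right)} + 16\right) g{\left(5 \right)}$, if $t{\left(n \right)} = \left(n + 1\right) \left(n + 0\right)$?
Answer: $334160$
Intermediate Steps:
$t{\left(n \right)} = n \left(1 + n\right)$ ($t{\left(n \right)} = \left(1 + n\right) n = n \left(1 + n\right)$)
$I{\left(D,d \right)} = - D + \left(d + d \left(D + D^{2}\right)\right) \left(1 + d + d \left(D + D^{2}\right)\right)$ ($I{\left(D,d \right)} = \left(\left(D D + D\right) d + d\right) \left(1 + \left(\left(D D + D\right) d + d\right)\right) - D = \left(\left(D^{2} + D\right) d + d\right) \left(1 + \left(\left(D^{2} + D\right) d + d\right)\right) - D = \left(\left(D + D^{2}\right) d + d\right) \left(1 + \left(\left(D + D^{2}\right) d + d\right)\right) - D = \left(d \left(D + D^{2}\right) + d\right) \left(1 + \left(d \left(D + D^{2}\right) + d\right)\right) - D = \left(d + d \left(D + D^{2}\right)\right) \left(1 + \left(d + d \left(D + D^{2}\right)\right)\right) - D = \left(d + d \left(D + D^{2}\right)\right) \left(1 + d + d \left(D + D^{2}\right)\right) - D = - D + \left(d + d \left(D + D^{2}\right)\right) \left(1 + d + d \left(D + D^{2}\right)\right)$)
$\left(I{\left(6,6 \right)} + 16\right) g{\left(5 \right)} = \left(\left(\left(-1\right) 6 + 6 \left(1 + 6 \left(1 + 6 + 6^{2}\right)\right) \left(1 + 6 + 6^{2}\right)\right) + 16\right) 5 = \left(\left(-6 + 6 \left(1 + 6 \left(1 + 6 + 36\right)\right) \left(1 + 6 + 36\right)\right) + 16\right) 5 = \left(\left(-6 + 6 \left(1 + 6 \cdot 43\right) 43\right) + 16\right) 5 = \left(\left(-6 + 6 \left(1 + 258\right) 43\right) + 16\right) 5 = \left(\left(-6 + 6 \cdot 259 \cdot 43\right) + 16\right) 5 = \left(\left(-6 + 66822\right) + 16\right) 5 = \left(66816 + 16\right) 5 = 66832 \cdot 5 = 334160$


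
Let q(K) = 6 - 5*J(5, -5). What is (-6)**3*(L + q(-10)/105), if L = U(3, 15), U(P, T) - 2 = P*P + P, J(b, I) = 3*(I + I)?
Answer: -117072/35 ≈ -3344.9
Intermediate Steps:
J(b, I) = 6*I (J(b, I) = 3*(2*I) = 6*I)
U(P, T) = 2 + P + P**2 (U(P, T) = 2 + (P*P + P) = 2 + (P**2 + P) = 2 + (P + P**2) = 2 + P + P**2)
L = 14 (L = 2 + 3 + 3**2 = 2 + 3 + 9 = 14)
q(K) = 156 (q(K) = 6 - 30*(-5) = 6 - 5*(-30) = 6 + 150 = 156)
(-6)**3*(L + q(-10)/105) = (-6)**3*(14 + 156/105) = -216*(14 + 156*(1/105)) = -216*(14 + 52/35) = -216*542/35 = -117072/35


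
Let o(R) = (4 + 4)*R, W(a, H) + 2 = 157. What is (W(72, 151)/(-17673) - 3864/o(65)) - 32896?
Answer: -37797661654/1148745 ≈ -32903.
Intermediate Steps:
W(a, H) = 155 (W(a, H) = -2 + 157 = 155)
o(R) = 8*R
(W(72, 151)/(-17673) - 3864/o(65)) - 32896 = (155/(-17673) - 3864/(8*65)) - 32896 = (155*(-1/17673) - 3864/520) - 32896 = (-155/17673 - 3864*1/520) - 32896 = (-155/17673 - 483/65) - 32896 = -8546134/1148745 - 32896 = -37797661654/1148745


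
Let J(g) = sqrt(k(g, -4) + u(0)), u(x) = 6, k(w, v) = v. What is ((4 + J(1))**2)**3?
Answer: (4 + sqrt(2))**6 ≈ 25189.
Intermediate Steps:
J(g) = sqrt(2) (J(g) = sqrt(-4 + 6) = sqrt(2))
((4 + J(1))**2)**3 = ((4 + sqrt(2))**2)**3 = (4 + sqrt(2))**6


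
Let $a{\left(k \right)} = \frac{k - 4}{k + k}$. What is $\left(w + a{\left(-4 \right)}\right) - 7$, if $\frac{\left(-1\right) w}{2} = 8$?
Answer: $-22$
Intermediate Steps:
$w = -16$ ($w = \left(-2\right) 8 = -16$)
$a{\left(k \right)} = \frac{-4 + k}{2 k}$
$\left(w + a{\left(-4 \right)}\right) - 7 = \left(-16 + \frac{-4 - 4}{2 \left(-4\right)}\right) - 7 = \left(-16 + \frac{1}{2} \left(- \frac{1}{4}\right) \left(-8\right)\right) - 7 = \left(-16 + 1\right) - 7 = -15 - 7 = -22$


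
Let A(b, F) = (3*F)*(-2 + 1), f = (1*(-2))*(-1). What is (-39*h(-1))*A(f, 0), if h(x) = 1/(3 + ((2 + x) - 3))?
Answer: 0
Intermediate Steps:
f = 2 (f = -2*(-1) = 2)
A(b, F) = -3*F (A(b, F) = (3*F)*(-1) = -3*F)
h(x) = 1/(2 + x) (h(x) = 1/(3 + (-1 + x)) = 1/(2 + x))
(-39*h(-1))*A(f, 0) = (-39/(2 - 1))*(-3*0) = -39/1*0 = -39*1*0 = -39*0 = 0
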